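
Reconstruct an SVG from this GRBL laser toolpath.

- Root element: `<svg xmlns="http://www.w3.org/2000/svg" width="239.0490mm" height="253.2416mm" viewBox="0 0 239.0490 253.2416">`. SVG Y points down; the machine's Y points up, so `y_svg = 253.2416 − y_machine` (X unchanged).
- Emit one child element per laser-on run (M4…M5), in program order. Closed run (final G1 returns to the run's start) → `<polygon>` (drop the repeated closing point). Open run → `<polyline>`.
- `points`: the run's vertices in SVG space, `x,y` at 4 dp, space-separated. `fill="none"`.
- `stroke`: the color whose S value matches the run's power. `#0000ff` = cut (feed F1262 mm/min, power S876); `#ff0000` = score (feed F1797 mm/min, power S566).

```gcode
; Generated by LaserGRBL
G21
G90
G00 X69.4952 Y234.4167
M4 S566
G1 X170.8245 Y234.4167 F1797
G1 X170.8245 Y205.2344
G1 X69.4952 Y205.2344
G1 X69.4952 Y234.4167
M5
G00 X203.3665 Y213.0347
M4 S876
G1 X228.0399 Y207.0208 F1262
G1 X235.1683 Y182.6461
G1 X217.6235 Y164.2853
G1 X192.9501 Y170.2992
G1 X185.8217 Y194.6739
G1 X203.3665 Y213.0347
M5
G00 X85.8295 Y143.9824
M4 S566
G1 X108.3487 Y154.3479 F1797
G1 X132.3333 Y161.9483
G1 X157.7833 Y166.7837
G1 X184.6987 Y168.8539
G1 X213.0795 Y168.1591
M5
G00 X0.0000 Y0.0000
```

<svg xmlns="http://www.w3.org/2000/svg" width="239.0490mm" height="253.2416mm" viewBox="0 0 239.0490 253.2416">
  <polygon points="69.4952,18.8249 170.8245,18.8249 170.8245,48.0072 69.4952,48.0072" fill="none" stroke="#ff0000"/>
  <polygon points="203.3665,40.2069 228.0399,46.2208 235.1683,70.5955 217.6235,88.9563 192.9501,82.9424 185.8217,58.5677" fill="none" stroke="#0000ff"/>
  <polyline points="85.8295,109.2592 108.3487,98.8937 132.3333,91.2933 157.7833,86.4579 184.6987,84.3877 213.0795,85.0825" fill="none" stroke="#ff0000"/>
</svg>

y_svg = 253.2416 − y_m.

[1] S566→`#ff0000` (score); closed run; points: 69.4952,18.8249 170.8245,18.8249 170.8245,48.0072 69.4952,48.0072

[2] S876→`#0000ff` (cut); closed run; points: 203.3665,40.2069 228.0399,46.2208 235.1683,70.5955 217.6235,88.9563 192.9501,82.9424 185.8217,58.5677

[3] S566→`#ff0000` (score); open run; points: 85.8295,109.2592 108.3487,98.8937 132.3333,91.2933 157.7833,86.4579 184.6987,84.3877 213.0795,85.0825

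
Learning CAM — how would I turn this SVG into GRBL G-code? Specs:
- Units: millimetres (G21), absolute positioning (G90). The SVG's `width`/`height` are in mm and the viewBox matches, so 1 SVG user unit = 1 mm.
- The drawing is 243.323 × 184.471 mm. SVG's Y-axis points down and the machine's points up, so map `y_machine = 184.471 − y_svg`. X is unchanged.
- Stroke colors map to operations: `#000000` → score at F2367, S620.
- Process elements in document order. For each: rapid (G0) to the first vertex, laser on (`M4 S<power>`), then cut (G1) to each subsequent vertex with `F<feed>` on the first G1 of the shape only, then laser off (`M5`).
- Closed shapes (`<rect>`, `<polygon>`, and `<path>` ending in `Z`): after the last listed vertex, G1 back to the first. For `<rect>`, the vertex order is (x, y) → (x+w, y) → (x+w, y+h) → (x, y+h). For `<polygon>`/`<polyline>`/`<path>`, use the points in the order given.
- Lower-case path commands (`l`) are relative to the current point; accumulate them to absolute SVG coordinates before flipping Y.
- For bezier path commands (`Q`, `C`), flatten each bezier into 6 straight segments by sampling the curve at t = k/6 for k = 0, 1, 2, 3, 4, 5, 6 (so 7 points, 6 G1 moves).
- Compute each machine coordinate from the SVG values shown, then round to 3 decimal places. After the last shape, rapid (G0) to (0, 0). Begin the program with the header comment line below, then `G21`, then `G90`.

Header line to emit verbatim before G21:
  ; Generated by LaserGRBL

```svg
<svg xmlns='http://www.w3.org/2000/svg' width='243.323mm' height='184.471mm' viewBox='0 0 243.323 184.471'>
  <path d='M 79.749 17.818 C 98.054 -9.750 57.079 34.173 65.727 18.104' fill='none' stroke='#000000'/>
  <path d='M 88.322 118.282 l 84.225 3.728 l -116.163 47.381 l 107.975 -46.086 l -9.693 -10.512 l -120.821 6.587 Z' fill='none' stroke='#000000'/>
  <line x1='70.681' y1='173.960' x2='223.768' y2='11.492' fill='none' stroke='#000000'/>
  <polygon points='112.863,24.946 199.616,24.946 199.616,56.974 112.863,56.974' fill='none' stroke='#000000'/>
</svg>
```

Since the viewBox matches the mm dimensions, user units are millimetres directly. The only transform is the Y-flip y_m = 184.471 − y_svg.

Shape 1 is a cubic bezier drawn with `<path>`. Its stroke #000000 means score at S620, F2367. After flipping Y the toolpath is (79.749,166.653) → (84.466,175.088) → (82.327,175.260) → (76.359,170.822) → (69.587,165.426) → (65.034,162.723) → (65.727,166.367).

Shape 2 is a closed polygon drawn with `<path>`. Its stroke #000000 means score at S620, F2367. After flipping Y the toolpath is (88.322,66.189) → (172.547,62.461) → (56.384,15.080) → (164.359,61.166) → (154.666,71.678) → (33.845,65.091) → (88.322,66.189), returning to the start.

Shape 3 is a line segment drawn with `<line>`. Its stroke #000000 means score at S620, F2367. After flipping Y the toolpath is (70.681,10.511) → (223.768,172.979).

Shape 4 is a rectangle drawn with `<polygon>`. Its stroke #000000 means score at S620, F2367. After flipping Y the toolpath is (112.863,159.525) → (199.616,159.525) → (199.616,127.497) → (112.863,127.497) → (112.863,159.525), returning to the start.

; Generated by LaserGRBL
G21
G90
G0 X79.749 Y166.653
M4 S620
G1 X84.466 Y175.088 F2367
G1 X82.327 Y175.260
G1 X76.359 Y170.822
G1 X69.587 Y165.426
G1 X65.034 Y162.723
G1 X65.727 Y166.367
M5
G0 X88.322 Y66.189
M4 S620
G1 X172.547 Y62.461 F2367
G1 X56.384 Y15.080
G1 X164.359 Y61.166
G1 X154.666 Y71.678
G1 X33.845 Y65.091
G1 X88.322 Y66.189
M5
G0 X70.681 Y10.511
M4 S620
G1 X223.768 Y172.979 F2367
M5
G0 X112.863 Y159.525
M4 S620
G1 X199.616 Y159.525 F2367
G1 X199.616 Y127.497
G1 X112.863 Y127.497
G1 X112.863 Y159.525
M5
G0 X0.000 Y0.000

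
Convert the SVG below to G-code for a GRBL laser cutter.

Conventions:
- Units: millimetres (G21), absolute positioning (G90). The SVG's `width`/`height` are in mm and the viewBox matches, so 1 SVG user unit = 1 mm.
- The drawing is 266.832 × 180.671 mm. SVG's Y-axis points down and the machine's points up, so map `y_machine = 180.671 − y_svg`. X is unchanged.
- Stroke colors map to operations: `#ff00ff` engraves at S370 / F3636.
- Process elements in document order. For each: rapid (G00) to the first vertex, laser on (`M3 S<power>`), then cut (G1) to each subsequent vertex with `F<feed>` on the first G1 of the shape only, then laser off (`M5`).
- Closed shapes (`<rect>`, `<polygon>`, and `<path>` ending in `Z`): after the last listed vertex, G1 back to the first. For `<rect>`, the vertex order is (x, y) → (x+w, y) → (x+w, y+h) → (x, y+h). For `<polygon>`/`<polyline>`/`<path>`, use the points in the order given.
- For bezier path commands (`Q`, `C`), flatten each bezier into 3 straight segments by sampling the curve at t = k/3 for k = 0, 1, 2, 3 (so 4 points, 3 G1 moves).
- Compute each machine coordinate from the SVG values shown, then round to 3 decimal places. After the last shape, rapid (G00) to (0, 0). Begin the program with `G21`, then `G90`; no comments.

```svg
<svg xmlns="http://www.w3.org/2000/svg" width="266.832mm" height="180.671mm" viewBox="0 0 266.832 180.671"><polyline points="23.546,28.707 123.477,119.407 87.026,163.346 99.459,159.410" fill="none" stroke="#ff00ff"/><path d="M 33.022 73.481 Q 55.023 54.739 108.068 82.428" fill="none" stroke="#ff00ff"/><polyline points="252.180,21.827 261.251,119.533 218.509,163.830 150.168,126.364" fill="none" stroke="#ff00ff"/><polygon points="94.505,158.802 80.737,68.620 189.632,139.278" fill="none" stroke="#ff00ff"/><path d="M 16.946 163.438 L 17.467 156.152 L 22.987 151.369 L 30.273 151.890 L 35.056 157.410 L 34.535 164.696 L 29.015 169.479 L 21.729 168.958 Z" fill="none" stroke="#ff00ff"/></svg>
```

1 u = 1 mm; y_m = 180.671 − y.

[1] `<polyline>` open polyline, #ff00ff→engrave S370 F3636: (23.546,151.964) → (123.477,61.264) → (87.026,17.325) → (99.459,21.261)

[2] `<path>` quadratic bezier, #ff00ff→engrave S370 F3636: (33.022,107.190) → (51.139,114.526) → (76.154,111.543) → (108.068,98.243)

[3] `<polyline>` open polyline, #ff00ff→engrave S370 F3636: (252.180,158.844) → (261.251,61.138) → (218.509,16.841) → (150.168,54.307)

[4] `<polygon>` closed polygon, #ff00ff→engrave S370 F3636: (94.505,21.869) → (80.737,112.051) → (189.632,41.393) → (94.505,21.869) (closed)

[5] `<path>` regular polygon, #ff00ff→engrave S370 F3636: (16.946,17.233) → (17.467,24.519) → (22.987,29.302) → (30.273,28.781) → (35.056,23.261) → (34.535,15.975) → (29.015,11.192) → (21.729,11.713) → (16.946,17.233) (closed)

G21
G90
G00 X23.546 Y151.964
M3 S370
G1 X123.477 Y61.264 F3636
G1 X87.026 Y17.325
G1 X99.459 Y21.261
M5
G00 X33.022 Y107.190
M3 S370
G1 X51.139 Y114.526 F3636
G1 X76.154 Y111.543
G1 X108.068 Y98.243
M5
G00 X252.180 Y158.844
M3 S370
G1 X261.251 Y61.138 F3636
G1 X218.509 Y16.841
G1 X150.168 Y54.307
M5
G00 X94.505 Y21.869
M3 S370
G1 X80.737 Y112.051 F3636
G1 X189.632 Y41.393
G1 X94.505 Y21.869
M5
G00 X16.946 Y17.233
M3 S370
G1 X17.467 Y24.519 F3636
G1 X22.987 Y29.302
G1 X30.273 Y28.781
G1 X35.056 Y23.261
G1 X34.535 Y15.975
G1 X29.015 Y11.192
G1 X21.729 Y11.713
G1 X16.946 Y17.233
M5
G00 X0.000 Y0.000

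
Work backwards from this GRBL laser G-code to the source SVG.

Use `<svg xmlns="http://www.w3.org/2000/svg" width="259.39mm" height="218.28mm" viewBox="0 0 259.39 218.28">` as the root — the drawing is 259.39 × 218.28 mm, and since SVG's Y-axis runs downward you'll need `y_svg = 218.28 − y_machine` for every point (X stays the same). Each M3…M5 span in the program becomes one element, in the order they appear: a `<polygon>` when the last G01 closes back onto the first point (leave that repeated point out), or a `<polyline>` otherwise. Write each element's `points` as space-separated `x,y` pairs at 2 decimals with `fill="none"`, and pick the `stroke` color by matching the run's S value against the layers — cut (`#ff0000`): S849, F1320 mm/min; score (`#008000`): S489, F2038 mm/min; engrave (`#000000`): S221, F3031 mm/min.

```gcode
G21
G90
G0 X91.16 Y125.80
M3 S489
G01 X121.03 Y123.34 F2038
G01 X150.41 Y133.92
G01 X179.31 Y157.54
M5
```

Machine Y-up, SVG Y-down with viewBox height 218.28, so y_svg = 218.28 − y_machine; X carries over. Every run uses S489, so all elements get stroke `#008000` (score).

Run 1: The run is open, so emit a `<polyline>` with points (Y-flipped): 91.16,92.48 121.03,94.94 150.41,84.36 179.31,60.74.

<svg xmlns="http://www.w3.org/2000/svg" width="259.39mm" height="218.28mm" viewBox="0 0 259.39 218.28">
  <polyline points="91.16,92.48 121.03,94.94 150.41,84.36 179.31,60.74" fill="none" stroke="#008000"/>
</svg>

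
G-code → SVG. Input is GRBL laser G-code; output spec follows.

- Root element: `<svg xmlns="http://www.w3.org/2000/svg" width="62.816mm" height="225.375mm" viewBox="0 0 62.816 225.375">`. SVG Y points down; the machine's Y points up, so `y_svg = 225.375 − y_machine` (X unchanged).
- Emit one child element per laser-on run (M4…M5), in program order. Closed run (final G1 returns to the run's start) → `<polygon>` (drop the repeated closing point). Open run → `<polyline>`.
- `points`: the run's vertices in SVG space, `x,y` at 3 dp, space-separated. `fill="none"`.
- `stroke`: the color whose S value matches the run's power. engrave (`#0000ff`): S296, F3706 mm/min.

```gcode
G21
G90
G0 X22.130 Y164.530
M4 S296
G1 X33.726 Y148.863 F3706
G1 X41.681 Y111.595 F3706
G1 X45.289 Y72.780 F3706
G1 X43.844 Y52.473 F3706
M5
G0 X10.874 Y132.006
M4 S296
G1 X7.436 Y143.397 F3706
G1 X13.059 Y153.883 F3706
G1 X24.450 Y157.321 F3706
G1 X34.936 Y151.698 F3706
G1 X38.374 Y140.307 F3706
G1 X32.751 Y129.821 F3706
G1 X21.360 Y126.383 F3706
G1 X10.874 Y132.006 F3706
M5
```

<svg xmlns="http://www.w3.org/2000/svg" width="62.816mm" height="225.375mm" viewBox="0 0 62.816 225.375">
  <polyline points="22.130,60.845 33.726,76.512 41.681,113.780 45.289,152.595 43.844,172.902" fill="none" stroke="#0000ff"/>
  <polygon points="10.874,93.369 7.436,81.978 13.059,71.492 24.450,68.054 34.936,73.677 38.374,85.068 32.751,95.554 21.360,98.992" fill="none" stroke="#0000ff"/>
</svg>

Each laser-on run becomes one SVG element. Flip Y back into SVG space with y_svg = 225.375 − y_machine. Every run uses S296, so all elements get stroke `#0000ff` (engrave).

Run 1: The run is open, so emit a `<polyline>` with points (Y-flipped): 22.130,60.845 33.726,76.512 41.681,113.780 45.289,152.595 43.844,172.902.

Run 2: The run returns to its start, so emit a `<polygon>` with points (Y-flipped): 10.874,93.369 7.436,81.978 13.059,71.492 24.450,68.054 34.936,73.677 38.374,85.068 32.751,95.554 21.360,98.992.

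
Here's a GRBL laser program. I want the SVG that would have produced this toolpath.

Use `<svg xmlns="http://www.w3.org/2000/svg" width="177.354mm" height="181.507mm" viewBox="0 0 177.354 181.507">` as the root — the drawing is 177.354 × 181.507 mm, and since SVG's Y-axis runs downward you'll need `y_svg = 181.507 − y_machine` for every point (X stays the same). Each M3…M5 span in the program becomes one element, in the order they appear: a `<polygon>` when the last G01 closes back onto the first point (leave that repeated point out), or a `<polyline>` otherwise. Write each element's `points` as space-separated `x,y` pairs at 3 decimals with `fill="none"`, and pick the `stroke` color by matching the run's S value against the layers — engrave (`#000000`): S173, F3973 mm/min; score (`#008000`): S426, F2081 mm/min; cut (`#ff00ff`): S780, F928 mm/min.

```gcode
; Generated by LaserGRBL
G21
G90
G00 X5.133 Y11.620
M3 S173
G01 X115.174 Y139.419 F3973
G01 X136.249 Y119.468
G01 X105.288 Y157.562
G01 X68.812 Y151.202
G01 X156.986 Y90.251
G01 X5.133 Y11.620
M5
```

<svg xmlns="http://www.w3.org/2000/svg" width="177.354mm" height="181.507mm" viewBox="0 0 177.354 181.507">
  <polygon points="5.133,169.887 115.174,42.088 136.249,62.039 105.288,23.945 68.812,30.305 156.986,91.256" fill="none" stroke="#000000"/>
</svg>

Each laser-on run becomes one SVG element. Flip Y back into SVG space with y_svg = 181.507 − y_machine. Every run uses S173, so all elements get stroke `#000000` (engrave).

Run 1: The run returns to its start, so emit a `<polygon>` with points (Y-flipped): 5.133,169.887 115.174,42.088 136.249,62.039 105.288,23.945 68.812,30.305 156.986,91.256.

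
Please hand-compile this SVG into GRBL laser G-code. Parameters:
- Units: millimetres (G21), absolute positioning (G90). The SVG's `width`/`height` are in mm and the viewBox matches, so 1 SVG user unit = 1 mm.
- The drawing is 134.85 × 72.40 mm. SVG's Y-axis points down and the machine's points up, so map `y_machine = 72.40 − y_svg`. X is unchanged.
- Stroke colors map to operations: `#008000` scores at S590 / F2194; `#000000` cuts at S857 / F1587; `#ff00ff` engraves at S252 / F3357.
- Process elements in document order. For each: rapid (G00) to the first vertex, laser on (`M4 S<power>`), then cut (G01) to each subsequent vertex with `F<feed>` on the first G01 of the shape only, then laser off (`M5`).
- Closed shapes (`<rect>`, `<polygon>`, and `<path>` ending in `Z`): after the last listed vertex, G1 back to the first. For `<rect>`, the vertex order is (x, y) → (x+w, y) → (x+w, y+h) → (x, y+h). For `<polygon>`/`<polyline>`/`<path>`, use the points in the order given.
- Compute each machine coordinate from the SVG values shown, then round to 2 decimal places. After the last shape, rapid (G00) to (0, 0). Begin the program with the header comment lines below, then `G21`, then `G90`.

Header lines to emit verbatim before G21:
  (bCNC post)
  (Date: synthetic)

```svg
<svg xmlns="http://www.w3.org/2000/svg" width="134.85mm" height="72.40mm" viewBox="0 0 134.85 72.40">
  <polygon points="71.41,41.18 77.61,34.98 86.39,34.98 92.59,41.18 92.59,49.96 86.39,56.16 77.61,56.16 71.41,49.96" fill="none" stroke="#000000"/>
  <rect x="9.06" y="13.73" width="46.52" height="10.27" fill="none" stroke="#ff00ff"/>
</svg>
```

(bCNC post)
(Date: synthetic)
G21
G90
G00 X71.41 Y31.22
M4 S857
G01 X77.61 Y37.42 F1587
G01 X86.39 Y37.42
G01 X92.59 Y31.22
G01 X92.59 Y22.44
G01 X86.39 Y16.24
G01 X77.61 Y16.24
G01 X71.41 Y22.44
G01 X71.41 Y31.22
M5
G00 X9.06 Y58.67
M4 S252
G01 X55.58 Y58.67 F3357
G01 X55.58 Y48.40
G01 X9.06 Y48.40
G01 X9.06 Y58.67
M5
G00 X0.00 Y0.00

viewBox `0 0 134.85 72.40` with mm width/height → 1 unit = 1 mm. Flip: y_m = 72.40 − y_svg.

**Shape 1** — `<polygon>` regular polygon, stroke `#000000` → cut (S857, F1587). Machine vertices: (71.41,31.22) → (77.61,37.42) → (86.39,37.42) → (92.59,31.22) → (92.59,22.44) → (86.39,16.24) → (77.61,16.24) → (71.41,22.44) → (71.41,31.22). Closed: final G1 returns to the first vertex.

**Shape 2** — `<rect>` rectangle, stroke `#ff00ff` → engrave (S252, F3357). Machine vertices: (9.06,58.67) → (55.58,58.67) → (55.58,48.40) → (9.06,48.40) → (9.06,58.67). Closed: final G1 returns to the first vertex.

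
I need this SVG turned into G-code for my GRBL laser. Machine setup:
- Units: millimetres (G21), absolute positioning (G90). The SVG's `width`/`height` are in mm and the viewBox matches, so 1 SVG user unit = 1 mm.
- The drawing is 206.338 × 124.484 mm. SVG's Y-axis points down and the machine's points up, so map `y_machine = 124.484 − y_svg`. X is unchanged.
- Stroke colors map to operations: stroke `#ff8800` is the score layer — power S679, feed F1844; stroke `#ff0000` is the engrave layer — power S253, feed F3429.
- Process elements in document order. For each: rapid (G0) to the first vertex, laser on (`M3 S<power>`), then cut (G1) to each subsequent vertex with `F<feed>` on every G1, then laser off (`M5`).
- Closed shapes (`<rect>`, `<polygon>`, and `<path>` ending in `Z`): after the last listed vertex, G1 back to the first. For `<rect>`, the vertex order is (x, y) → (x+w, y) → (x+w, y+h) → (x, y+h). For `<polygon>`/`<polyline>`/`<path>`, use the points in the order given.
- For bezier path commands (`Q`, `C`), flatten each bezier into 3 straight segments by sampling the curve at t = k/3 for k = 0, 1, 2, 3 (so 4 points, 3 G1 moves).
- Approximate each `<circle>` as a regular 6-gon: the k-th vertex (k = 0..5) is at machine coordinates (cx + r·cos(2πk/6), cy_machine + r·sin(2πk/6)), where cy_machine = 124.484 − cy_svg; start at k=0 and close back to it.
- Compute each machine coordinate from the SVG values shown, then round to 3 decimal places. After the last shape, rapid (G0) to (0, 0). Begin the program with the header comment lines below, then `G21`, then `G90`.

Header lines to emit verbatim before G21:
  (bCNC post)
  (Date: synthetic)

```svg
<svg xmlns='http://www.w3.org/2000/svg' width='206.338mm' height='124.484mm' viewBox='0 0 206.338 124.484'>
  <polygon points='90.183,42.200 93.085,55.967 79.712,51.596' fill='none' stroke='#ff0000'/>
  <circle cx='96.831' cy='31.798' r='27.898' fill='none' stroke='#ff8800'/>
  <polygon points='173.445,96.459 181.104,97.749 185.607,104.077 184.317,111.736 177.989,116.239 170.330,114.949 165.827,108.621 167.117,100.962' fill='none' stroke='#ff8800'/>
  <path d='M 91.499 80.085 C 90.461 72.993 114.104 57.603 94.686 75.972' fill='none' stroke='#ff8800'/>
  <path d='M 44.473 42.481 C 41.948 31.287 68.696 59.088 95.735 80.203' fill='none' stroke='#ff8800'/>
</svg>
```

(bCNC post)
(Date: synthetic)
G21
G90
G0 X90.183 Y82.284
M3 S253
G1 X93.085 Y68.517 F3429
G1 X79.712 Y72.888 F3429
G1 X90.183 Y82.284 F3429
M5
G0 X124.729 Y92.686
M3 S679
G1 X110.780 Y116.846 F1844
G1 X82.882 Y116.846 F1844
G1 X68.933 Y92.686 F1844
G1 X82.882 Y68.526 F1844
G1 X110.780 Y68.526 F1844
G1 X124.729 Y92.686 F1844
M5
G0 X173.445 Y28.025
M3 S679
G1 X181.104 Y26.735 F1844
G1 X185.607 Y20.407 F1844
G1 X184.317 Y12.748 F1844
G1 X177.989 Y8.245 F1844
G1 X170.330 Y9.535 F1844
G1 X165.827 Y15.863 F1844
G1 X167.117 Y23.522 F1844
G1 X173.445 Y28.025 F1844
M5
G0 X91.499 Y44.399
M3 S679
G1 X96.179 Y52.699 F1844
G1 X102.259 Y57.186 F1844
G1 X94.686 Y48.512 F1844
M5
G0 X44.473 Y82.003
M3 S679
G1 X50.632 Y81.891 F1844
G1 X69.866 Y65.933 F1844
G1 X95.735 Y44.281 F1844
M5
G0 X0.000 Y0.000

Since the viewBox matches the mm dimensions, user units are millimetres directly. The only transform is the Y-flip y_m = 124.484 − y_svg.

Shape 1 is a regular polygon drawn with `<polygon>`. Its stroke #ff0000 means engrave at S253, F3429. After flipping Y the toolpath is (90.183,82.284) → (93.085,68.517) → (79.712,72.888) → (90.183,82.284), returning to the start.

Shape 2 is a circle drawn with `<circle>`. Its stroke #ff8800 means score at S679, F1844. After flipping Y the toolpath is (124.729,92.686) → (110.780,116.846) → (82.882,116.846) → (68.933,92.686) → (82.882,68.526) → (110.780,68.526) → (124.729,92.686), returning to the start.

Shape 3 is a regular polygon drawn with `<polygon>`. Its stroke #ff8800 means score at S679, F1844. After flipping Y the toolpath is (173.445,28.025) → (181.104,26.735) → (185.607,20.407) → (184.317,12.748) → (177.989,8.245) → (170.330,9.535) → (165.827,15.863) → (167.117,23.522) → (173.445,28.025), returning to the start.

Shape 4 is a cubic bezier drawn with `<path>`. Its stroke #ff8800 means score at S679, F1844. After flipping Y the toolpath is (91.499,44.399) → (96.179,52.699) → (102.259,57.186) → (94.686,48.512).

Shape 5 is a cubic bezier drawn with `<path>`. Its stroke #ff8800 means score at S679, F1844. After flipping Y the toolpath is (44.473,82.003) → (50.632,81.891) → (69.866,65.933) → (95.735,44.281).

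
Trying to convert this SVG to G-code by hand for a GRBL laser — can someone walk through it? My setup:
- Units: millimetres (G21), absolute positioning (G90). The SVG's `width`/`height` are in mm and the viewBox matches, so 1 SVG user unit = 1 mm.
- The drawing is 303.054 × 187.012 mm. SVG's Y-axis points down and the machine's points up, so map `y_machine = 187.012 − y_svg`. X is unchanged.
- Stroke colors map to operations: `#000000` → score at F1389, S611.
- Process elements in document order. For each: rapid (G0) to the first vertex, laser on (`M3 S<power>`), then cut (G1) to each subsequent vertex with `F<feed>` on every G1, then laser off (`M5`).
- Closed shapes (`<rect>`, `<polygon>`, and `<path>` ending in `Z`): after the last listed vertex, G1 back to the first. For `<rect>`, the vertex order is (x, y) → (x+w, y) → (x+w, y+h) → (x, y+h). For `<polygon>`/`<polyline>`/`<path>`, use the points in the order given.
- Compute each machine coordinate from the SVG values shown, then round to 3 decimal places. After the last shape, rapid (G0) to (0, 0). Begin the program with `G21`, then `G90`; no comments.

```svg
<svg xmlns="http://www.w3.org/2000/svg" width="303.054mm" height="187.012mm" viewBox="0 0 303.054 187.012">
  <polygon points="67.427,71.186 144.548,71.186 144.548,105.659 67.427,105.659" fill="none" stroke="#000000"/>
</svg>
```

1 u = 1 mm; y_m = 187.012 − y.

[1] `<polygon>` rectangle, #000000→score S611 F1389: (67.427,115.826) → (144.548,115.826) → (144.548,81.353) → (67.427,81.353) → (67.427,115.826) (closed)

G21
G90
G0 X67.427 Y115.826
M3 S611
G1 X144.548 Y115.826 F1389
G1 X144.548 Y81.353 F1389
G1 X67.427 Y81.353 F1389
G1 X67.427 Y115.826 F1389
M5
G0 X0.000 Y0.000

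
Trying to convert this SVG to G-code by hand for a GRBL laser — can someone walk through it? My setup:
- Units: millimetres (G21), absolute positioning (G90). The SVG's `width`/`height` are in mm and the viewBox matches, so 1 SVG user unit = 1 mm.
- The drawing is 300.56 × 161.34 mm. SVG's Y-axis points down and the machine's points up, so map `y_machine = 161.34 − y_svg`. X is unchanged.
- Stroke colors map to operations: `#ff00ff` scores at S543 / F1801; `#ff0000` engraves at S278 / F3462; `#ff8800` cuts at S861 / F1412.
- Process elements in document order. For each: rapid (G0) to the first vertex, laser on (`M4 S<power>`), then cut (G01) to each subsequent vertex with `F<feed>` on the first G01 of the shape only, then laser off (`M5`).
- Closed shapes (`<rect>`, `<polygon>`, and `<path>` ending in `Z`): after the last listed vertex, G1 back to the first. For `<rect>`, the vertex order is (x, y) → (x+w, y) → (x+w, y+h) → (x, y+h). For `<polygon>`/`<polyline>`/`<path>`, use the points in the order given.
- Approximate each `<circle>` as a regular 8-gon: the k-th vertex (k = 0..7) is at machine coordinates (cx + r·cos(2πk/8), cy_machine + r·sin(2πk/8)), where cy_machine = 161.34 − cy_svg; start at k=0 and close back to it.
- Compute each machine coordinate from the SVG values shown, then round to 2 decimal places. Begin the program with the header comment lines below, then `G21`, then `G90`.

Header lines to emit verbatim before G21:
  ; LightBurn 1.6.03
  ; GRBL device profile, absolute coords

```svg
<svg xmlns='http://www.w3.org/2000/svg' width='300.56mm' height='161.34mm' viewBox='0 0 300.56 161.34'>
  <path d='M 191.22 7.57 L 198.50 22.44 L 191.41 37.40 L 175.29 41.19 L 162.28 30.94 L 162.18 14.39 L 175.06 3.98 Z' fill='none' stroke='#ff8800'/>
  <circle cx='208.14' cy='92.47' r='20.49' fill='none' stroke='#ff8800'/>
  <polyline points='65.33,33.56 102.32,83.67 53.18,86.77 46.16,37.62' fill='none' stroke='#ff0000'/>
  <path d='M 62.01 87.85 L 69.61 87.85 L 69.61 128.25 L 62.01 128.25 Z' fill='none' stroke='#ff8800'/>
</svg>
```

viewBox `0 0 300.56 161.34` with mm width/height → 1 unit = 1 mm. Flip: y_m = 161.34 − y_svg.

**Shape 1** — `<path>` regular polygon, stroke `#ff8800` → cut (S861, F1412). Machine vertices: (191.22,153.77) → (198.50,138.90) → (191.41,123.94) → (175.29,120.15) → (162.28,130.40) → (162.18,146.95) → (175.06,157.36) → (191.22,153.77). Closed: final G1 returns to the first vertex.

**Shape 2** — `<circle>` circle, stroke `#ff8800` → cut (S861, F1412). Machine vertices: (228.63,68.87) → (222.63,83.36) → (208.14,89.36) → (193.65,83.36) → (187.65,68.87) → (193.65,54.38) → (208.14,48.38) → (222.63,54.38) → (228.63,68.87). Closed: final G1 returns to the first vertex.

**Shape 3** — `<polyline>` open polyline, stroke `#ff0000` → engrave (S278, F3462). Machine vertices: (65.33,127.78) → (102.32,77.67) → (53.18,74.57) → (46.16,123.72). Open path.

**Shape 4** — `<path>` rectangle, stroke `#ff8800` → cut (S861, F1412). Machine vertices: (62.01,73.49) → (69.61,73.49) → (69.61,33.09) → (62.01,33.09) → (62.01,73.49). Closed: final G1 returns to the first vertex.

; LightBurn 1.6.03
; GRBL device profile, absolute coords
G21
G90
G0 X191.22 Y153.77
M4 S861
G01 X198.50 Y138.90 F1412
G01 X191.41 Y123.94
G01 X175.29 Y120.15
G01 X162.28 Y130.40
G01 X162.18 Y146.95
G01 X175.06 Y157.36
G01 X191.22 Y153.77
M5
G0 X228.63 Y68.87
M4 S861
G01 X222.63 Y83.36 F1412
G01 X208.14 Y89.36
G01 X193.65 Y83.36
G01 X187.65 Y68.87
G01 X193.65 Y54.38
G01 X208.14 Y48.38
G01 X222.63 Y54.38
G01 X228.63 Y68.87
M5
G0 X65.33 Y127.78
M4 S278
G01 X102.32 Y77.67 F3462
G01 X53.18 Y74.57
G01 X46.16 Y123.72
M5
G0 X62.01 Y73.49
M4 S861
G01 X69.61 Y73.49 F1412
G01 X69.61 Y33.09
G01 X62.01 Y33.09
G01 X62.01 Y73.49
M5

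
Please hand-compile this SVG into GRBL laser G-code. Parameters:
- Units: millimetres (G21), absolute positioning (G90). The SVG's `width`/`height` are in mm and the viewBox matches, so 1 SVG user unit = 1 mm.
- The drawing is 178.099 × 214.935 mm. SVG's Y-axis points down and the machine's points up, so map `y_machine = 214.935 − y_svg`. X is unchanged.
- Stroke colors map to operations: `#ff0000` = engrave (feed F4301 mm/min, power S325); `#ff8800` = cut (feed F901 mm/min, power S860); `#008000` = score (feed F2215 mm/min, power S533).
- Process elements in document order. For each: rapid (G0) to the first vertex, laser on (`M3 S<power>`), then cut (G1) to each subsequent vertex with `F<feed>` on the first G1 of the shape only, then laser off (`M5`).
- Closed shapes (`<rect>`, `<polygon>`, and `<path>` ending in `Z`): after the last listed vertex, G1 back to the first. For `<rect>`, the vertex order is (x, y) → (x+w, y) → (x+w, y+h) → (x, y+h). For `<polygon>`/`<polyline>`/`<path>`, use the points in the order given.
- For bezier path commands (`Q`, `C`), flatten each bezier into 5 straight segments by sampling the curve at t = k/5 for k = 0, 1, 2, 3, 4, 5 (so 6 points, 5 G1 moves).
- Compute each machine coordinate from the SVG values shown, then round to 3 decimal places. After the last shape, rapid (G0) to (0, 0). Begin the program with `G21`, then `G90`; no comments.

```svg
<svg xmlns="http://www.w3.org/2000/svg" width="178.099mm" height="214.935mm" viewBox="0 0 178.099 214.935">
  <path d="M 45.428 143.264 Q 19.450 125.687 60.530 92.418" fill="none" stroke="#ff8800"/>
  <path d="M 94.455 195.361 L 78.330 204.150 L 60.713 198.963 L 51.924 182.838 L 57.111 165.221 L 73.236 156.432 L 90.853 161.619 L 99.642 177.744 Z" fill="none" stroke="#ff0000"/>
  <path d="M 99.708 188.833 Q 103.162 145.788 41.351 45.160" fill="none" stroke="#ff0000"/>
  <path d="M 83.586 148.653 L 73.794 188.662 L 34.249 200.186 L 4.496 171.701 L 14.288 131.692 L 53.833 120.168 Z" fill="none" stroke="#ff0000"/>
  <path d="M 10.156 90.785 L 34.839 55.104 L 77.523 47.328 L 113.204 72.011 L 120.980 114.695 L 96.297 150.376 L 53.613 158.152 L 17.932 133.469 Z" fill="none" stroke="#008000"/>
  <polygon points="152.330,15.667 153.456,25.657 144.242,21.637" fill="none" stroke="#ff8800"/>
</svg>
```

G21
G90
G0 X45.428 Y71.671
M3 S860
G1 X37.719 Y79.329 F901
G1 X35.375 Y88.243
G1 X38.395 Y98.413
G1 X46.780 Y109.837
G1 X60.530 Y122.517
M5
G0 X94.455 Y19.574
M3 S325
G1 X78.330 Y10.785 F4301
G1 X60.713 Y15.972
G1 X51.924 Y32.097
G1 X57.111 Y49.714
G1 X73.236 Y58.503
G1 X90.853 Y53.316
G1 X99.642 Y37.191
G1 X94.455 Y19.574
M5
G0 X99.708 Y26.102
M3 S325
G1 X98.479 Y45.623 F4301
G1 X92.029 Y69.751
G1 X80.357 Y98.486
G1 X63.465 Y131.827
G1 X41.351 Y169.775
M5
G0 X83.586 Y66.282
M3 S325
G1 X73.794 Y26.273 F4301
G1 X34.249 Y14.749
G1 X4.496 Y43.234
G1 X14.288 Y83.243
G1 X53.833 Y94.767
G1 X83.586 Y66.282
M5
G0 X10.156 Y124.150
M3 S533
G1 X34.839 Y159.831 F2215
G1 X77.523 Y167.607
G1 X113.204 Y142.924
G1 X120.980 Y100.240
G1 X96.297 Y64.559
G1 X53.613 Y56.783
G1 X17.932 Y81.466
G1 X10.156 Y124.150
M5
G0 X152.330 Y199.268
M3 S860
G1 X153.456 Y189.278 F901
G1 X144.242 Y193.298
G1 X152.330 Y199.268
M5
G0 X0.000 Y0.000

viewBox `0 0 178.099 214.935` with mm width/height → 1 unit = 1 mm. Flip: y_m = 214.935 − y_svg.

**Shape 1** — `<path>` quadratic bezier, stroke `#ff8800` → cut (S860, F901). Control points (SVG): P0=(45.428,143.264), P1=(19.450,125.687), P2=(60.530,92.418); sampled at t=k/5. Machine vertices: (45.428,71.671) → (37.719,79.329) → (35.375,88.243) → (38.395,98.413) → (46.780,109.837) → (60.530,122.517). Open path.

**Shape 2** — `<path>` regular polygon, stroke `#ff0000` → engrave (S325, F4301). Machine vertices: (94.455,19.574) → (78.330,10.785) → (60.713,15.972) → (51.924,32.097) → (57.111,49.714) → (73.236,58.503) → (90.853,53.316) → (99.642,37.191) → (94.455,19.574). Closed: final G1 returns to the first vertex.

**Shape 3** — `<path>` quadratic bezier, stroke `#ff0000` → engrave (S325, F4301). Control points (SVG): P0=(99.708,188.833), P1=(103.162,145.788), P2=(41.351,45.160); sampled at t=k/5. Machine vertices: (99.708,26.102) → (98.479,45.623) → (92.029,69.751) → (80.357,98.486) → (63.465,131.827) → (41.351,169.775). Open path.

**Shape 4** — `<path>` regular polygon, stroke `#ff0000` → engrave (S325, F4301). Machine vertices: (83.586,66.282) → (73.794,26.273) → (34.249,14.749) → (4.496,43.234) → (14.288,83.243) → (53.833,94.767) → (83.586,66.282). Closed: final G1 returns to the first vertex.

**Shape 5** — `<path>` regular polygon, stroke `#008000` → score (S533, F2215). Machine vertices: (10.156,124.150) → (34.839,159.831) → (77.523,167.607) → (113.204,142.924) → (120.980,100.240) → (96.297,64.559) → (53.613,56.783) → (17.932,81.466) → (10.156,124.150). Closed: final G1 returns to the first vertex.

**Shape 6** — `<polygon>` regular polygon, stroke `#ff8800` → cut (S860, F901). Machine vertices: (152.330,199.268) → (153.456,189.278) → (144.242,193.298) → (152.330,199.268). Closed: final G1 returns to the first vertex.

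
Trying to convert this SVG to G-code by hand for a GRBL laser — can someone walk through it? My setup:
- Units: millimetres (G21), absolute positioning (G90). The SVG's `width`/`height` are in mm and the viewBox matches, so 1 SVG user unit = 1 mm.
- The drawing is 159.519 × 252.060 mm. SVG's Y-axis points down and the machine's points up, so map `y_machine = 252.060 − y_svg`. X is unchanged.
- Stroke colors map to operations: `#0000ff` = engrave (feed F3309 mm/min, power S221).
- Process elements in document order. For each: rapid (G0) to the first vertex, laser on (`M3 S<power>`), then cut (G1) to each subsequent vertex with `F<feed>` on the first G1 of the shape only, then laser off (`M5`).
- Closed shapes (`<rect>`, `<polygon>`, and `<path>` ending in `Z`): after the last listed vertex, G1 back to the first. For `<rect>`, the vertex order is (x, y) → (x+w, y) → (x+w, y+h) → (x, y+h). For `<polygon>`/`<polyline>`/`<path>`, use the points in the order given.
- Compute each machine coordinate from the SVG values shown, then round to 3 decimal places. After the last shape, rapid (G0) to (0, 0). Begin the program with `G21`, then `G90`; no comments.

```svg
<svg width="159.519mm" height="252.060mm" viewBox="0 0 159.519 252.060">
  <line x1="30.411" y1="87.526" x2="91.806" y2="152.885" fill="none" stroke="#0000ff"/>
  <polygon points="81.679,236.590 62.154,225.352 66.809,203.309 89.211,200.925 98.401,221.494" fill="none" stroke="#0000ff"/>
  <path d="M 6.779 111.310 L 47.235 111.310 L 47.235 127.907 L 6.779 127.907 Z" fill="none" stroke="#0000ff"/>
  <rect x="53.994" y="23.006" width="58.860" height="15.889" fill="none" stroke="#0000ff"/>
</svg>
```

1 u = 1 mm; y_m = 252.060 − y.

[1] `<line>` line segment, #0000ff→engrave S221 F3309: (30.411,164.534) → (91.806,99.175)

[2] `<polygon>` regular polygon, #0000ff→engrave S221 F3309: (81.679,15.470) → (62.154,26.708) → (66.809,48.751) → (89.211,51.135) → (98.401,30.566) → (81.679,15.470) (closed)

[3] `<path>` rectangle, #0000ff→engrave S221 F3309: (6.779,140.750) → (47.235,140.750) → (47.235,124.153) → (6.779,124.153) → (6.779,140.750) (closed)

[4] `<rect>` rectangle, #0000ff→engrave S221 F3309: (53.994,229.054) → (112.854,229.054) → (112.854,213.165) → (53.994,213.165) → (53.994,229.054) (closed)

G21
G90
G0 X30.411 Y164.534
M3 S221
G1 X91.806 Y99.175 F3309
M5
G0 X81.679 Y15.470
M3 S221
G1 X62.154 Y26.708 F3309
G1 X66.809 Y48.751
G1 X89.211 Y51.135
G1 X98.401 Y30.566
G1 X81.679 Y15.470
M5
G0 X6.779 Y140.750
M3 S221
G1 X47.235 Y140.750 F3309
G1 X47.235 Y124.153
G1 X6.779 Y124.153
G1 X6.779 Y140.750
M5
G0 X53.994 Y229.054
M3 S221
G1 X112.854 Y229.054 F3309
G1 X112.854 Y213.165
G1 X53.994 Y213.165
G1 X53.994 Y229.054
M5
G0 X0.000 Y0.000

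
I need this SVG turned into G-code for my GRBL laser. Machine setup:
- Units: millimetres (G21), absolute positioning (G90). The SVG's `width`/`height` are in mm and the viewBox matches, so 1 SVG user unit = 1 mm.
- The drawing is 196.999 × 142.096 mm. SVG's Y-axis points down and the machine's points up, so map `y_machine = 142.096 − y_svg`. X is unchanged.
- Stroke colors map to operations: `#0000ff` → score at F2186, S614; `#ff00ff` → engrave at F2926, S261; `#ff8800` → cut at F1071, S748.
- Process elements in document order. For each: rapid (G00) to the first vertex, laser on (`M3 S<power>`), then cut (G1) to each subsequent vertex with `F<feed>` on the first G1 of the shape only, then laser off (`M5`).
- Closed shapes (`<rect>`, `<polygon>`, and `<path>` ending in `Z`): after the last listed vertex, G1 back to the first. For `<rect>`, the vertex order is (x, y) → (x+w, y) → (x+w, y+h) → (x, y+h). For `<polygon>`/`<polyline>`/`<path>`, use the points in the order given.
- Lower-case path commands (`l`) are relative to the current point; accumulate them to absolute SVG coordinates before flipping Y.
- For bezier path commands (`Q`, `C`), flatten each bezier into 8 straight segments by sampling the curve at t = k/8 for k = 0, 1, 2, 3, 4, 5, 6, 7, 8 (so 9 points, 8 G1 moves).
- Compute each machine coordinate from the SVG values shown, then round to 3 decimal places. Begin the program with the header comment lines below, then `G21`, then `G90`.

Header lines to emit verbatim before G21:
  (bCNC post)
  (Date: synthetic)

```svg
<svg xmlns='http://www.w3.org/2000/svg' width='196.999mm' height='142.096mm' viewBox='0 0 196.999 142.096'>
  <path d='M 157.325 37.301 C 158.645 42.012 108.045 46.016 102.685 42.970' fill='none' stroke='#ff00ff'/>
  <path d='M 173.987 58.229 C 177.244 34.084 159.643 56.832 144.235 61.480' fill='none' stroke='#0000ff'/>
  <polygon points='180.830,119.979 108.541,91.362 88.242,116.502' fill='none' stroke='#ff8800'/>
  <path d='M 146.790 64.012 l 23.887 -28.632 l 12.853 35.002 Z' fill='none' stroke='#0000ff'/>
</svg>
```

(bCNC post)
(Date: synthetic)
G21
G90
G00 X157.325 Y104.795
M3 S261
G1 X155.576 Y103.074 F2926
G1 X150.098 Y101.493
G1 X142.030 Y100.128
G1 X132.510 Y99.052
G1 X122.677 Y98.339
G1 X113.669 Y98.064
G1 X106.626 Y98.302
G1 X102.685 Y99.126
M5
G00 X173.987 Y83.867
M3 S614
G1 X174.276 Y90.850 F2186
G1 X172.879 Y94.199
G1 X170.067 Y94.675
G1 X166.110 Y93.039
G1 X161.279 Y90.054
G1 X155.842 Y86.480
G1 X150.071 Y83.080
G1 X144.235 Y80.616
M5
G00 X180.830 Y22.117
M3 S748
G1 X108.541 Y50.734 F1071
G1 X88.242 Y25.594
G1 X180.830 Y22.117
M5
G00 X146.790 Y78.084
M3 S614
G1 X170.677 Y106.716 F2186
G1 X183.530 Y71.714
G1 X146.790 Y78.084
M5

Since the viewBox matches the mm dimensions, user units are millimetres directly. The only transform is the Y-flip y_m = 142.096 − y_svg.

Shape 1 is a cubic bezier drawn with `<path>`. Its stroke #ff00ff means engrave at S261, F2926. After flipping Y the toolpath is (157.325,104.795) → (155.576,103.074) → (150.098,101.493) → (142.030,100.128) → (132.510,99.052) → (122.677,98.339) → (113.669,98.064) → (106.626,98.302) → (102.685,99.126).

Shape 2 is a cubic bezier drawn with `<path>`. Its stroke #0000ff means score at S614, F2186. After flipping Y the toolpath is (173.987,83.867) → (174.276,90.850) → (172.879,94.199) → (170.067,94.675) → (166.110,93.039) → (161.279,90.054) → (155.842,86.480) → (150.071,83.080) → (144.235,80.616).

Shape 3 is a closed polygon drawn with `<polygon>`. Its stroke #ff8800 means cut at S748, F1071. After flipping Y the toolpath is (180.830,22.117) → (108.541,50.734) → (88.242,25.594) → (180.830,22.117), returning to the start.

Shape 4 is a regular polygon drawn with `<path>`. Its stroke #0000ff means score at S614, F2186. After flipping Y the toolpath is (146.790,78.084) → (170.677,106.716) → (183.530,71.714) → (146.790,78.084), returning to the start.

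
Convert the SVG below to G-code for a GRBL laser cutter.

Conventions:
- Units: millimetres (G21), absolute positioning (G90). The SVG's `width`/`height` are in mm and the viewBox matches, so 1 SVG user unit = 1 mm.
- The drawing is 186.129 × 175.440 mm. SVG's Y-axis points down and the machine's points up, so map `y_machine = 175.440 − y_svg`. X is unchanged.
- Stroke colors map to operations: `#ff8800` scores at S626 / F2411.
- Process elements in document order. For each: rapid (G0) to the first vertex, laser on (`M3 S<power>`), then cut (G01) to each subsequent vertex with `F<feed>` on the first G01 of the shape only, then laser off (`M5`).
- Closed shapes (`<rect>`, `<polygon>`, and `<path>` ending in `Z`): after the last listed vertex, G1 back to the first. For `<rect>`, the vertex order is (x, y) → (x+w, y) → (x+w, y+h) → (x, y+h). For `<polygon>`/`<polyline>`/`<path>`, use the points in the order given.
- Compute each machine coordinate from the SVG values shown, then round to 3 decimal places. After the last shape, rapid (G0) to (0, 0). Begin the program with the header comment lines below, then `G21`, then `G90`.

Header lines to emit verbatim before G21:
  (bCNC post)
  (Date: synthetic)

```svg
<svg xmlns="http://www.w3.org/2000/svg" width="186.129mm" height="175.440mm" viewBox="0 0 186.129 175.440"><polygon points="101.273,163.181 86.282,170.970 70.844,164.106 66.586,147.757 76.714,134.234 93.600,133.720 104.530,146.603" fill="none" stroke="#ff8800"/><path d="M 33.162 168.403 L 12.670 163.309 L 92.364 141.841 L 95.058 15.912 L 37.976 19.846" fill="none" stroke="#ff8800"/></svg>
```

viewBox `0 0 186.129 175.440` with mm width/height → 1 unit = 1 mm. Flip: y_m = 175.440 − y_svg.

**Shape 1** — `<polygon>` regular polygon, stroke `#ff8800` → score (S626, F2411). Machine vertices: (101.273,12.259) → (86.282,4.470) → (70.844,11.334) → (66.586,27.683) → (76.714,41.206) → (93.600,41.720) → (104.530,28.837) → (101.273,12.259). Closed: final G1 returns to the first vertex.

**Shape 2** — `<path>` open polyline, stroke `#ff8800` → score (S626, F2411). Machine vertices: (33.162,7.037) → (12.670,12.131) → (92.364,33.599) → (95.058,159.528) → (37.976,155.594). Open path.

(bCNC post)
(Date: synthetic)
G21
G90
G0 X101.273 Y12.259
M3 S626
G01 X86.282 Y4.470 F2411
G01 X70.844 Y11.334
G01 X66.586 Y27.683
G01 X76.714 Y41.206
G01 X93.600 Y41.720
G01 X104.530 Y28.837
G01 X101.273 Y12.259
M5
G0 X33.162 Y7.037
M3 S626
G01 X12.670 Y12.131 F2411
G01 X92.364 Y33.599
G01 X95.058 Y159.528
G01 X37.976 Y155.594
M5
G0 X0.000 Y0.000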